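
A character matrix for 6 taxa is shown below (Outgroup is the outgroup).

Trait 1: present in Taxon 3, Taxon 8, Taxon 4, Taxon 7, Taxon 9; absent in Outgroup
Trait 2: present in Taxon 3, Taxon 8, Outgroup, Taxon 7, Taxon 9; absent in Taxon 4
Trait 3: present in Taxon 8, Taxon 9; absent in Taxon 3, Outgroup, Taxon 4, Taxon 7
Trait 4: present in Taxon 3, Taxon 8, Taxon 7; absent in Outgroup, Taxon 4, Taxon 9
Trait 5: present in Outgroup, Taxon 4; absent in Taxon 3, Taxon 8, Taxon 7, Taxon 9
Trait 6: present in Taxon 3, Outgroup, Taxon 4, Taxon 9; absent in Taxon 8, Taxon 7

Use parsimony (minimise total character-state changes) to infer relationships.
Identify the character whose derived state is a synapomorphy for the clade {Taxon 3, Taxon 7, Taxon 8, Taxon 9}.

Character polarity is set by the outgroup: the derived state is whichever differs from the outgroup's state, so for Trait 2, Trait 5, Trait 6 the derived state is 'absent', and for the remaining characters it is 'present'.
Trait 1 (derived state 'present') is shared by all ingroup taxa — unites the whole ingroup.
Trait 2 (derived state 'absent') is unique to Taxon 4 (autapomorphy; uninformative for grouping).
Trait 3 groups Taxon 8 and Taxon 9, which is incompatible with the clades supported by the remaining characters; treating it as convergent (homoplasy) costs fewer steps than any alternative tree.
Trait 4: derived state 'present' in Taxon 3, Taxon 7, and Taxon 8 only — synapomorphy for {Taxon 3, Taxon 7, Taxon 8}.
Trait 5: derived state 'absent' in Taxon 3, Taxon 7, Taxon 8, and Taxon 9 only — synapomorphy for {Taxon 3, Taxon 7, Taxon 8, Taxon 9}.
Trait 6: derived state 'absent' in Taxon 7 and Taxon 8 only — synapomorphy for {Taxon 7, Taxon 8}.
Most parsimonious ingroup topology: (((Taxon 3,(Taxon 7,Taxon 8)),Taxon 9),Taxon 4).
The clade {Taxon 3, Taxon 7, Taxon 8, Taxon 9} is supported by Trait 5: its derived state 'absent' occurs in exactly those taxa and in no other taxon (including the outgroup).

Trait 5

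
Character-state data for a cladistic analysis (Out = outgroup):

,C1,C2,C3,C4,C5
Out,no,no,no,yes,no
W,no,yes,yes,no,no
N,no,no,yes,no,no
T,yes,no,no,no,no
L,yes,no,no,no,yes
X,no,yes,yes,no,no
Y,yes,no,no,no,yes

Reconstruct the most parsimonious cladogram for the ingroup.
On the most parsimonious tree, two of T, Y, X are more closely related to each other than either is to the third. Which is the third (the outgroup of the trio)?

Character polarity is set by the outgroup: the derived state is whichever differs from the outgroup's state, so for C4 the derived state is 'no', and for the remaining characters it is 'yes'.
C1: derived state 'yes' in L, T, and Y only — synapomorphy for {L, T, Y}.
Only W and X show the derived state 'yes' for C2, supporting them as a clade.
Only N, W, and X show the derived state 'yes' for C3, supporting them as a clade.
All ingroup taxa share the derived state 'no' for C4; it defines the ingroup but does not resolve relationships within it.
C5 (derived state 'yes') is shared by L and Y — a synapomorphy uniting that clade.
Most parsimonious ingroup topology: (((W,X),N),(T,(L,Y))).
Y and T share a more recent common ancestor with each other than either does with X, so X is the least closely related of the three.

X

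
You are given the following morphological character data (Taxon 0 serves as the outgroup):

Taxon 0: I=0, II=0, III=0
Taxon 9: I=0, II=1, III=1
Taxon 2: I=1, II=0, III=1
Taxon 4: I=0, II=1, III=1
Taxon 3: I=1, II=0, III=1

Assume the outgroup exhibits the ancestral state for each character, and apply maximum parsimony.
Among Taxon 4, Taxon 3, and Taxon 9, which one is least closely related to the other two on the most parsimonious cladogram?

The outgroup has state '0' for every character, so '1' is the derived state throughout.
I (derived state '1') is shared by Taxon 2 and Taxon 3 — a synapomorphy uniting that clade.
II: derived state '1' in Taxon 4 and Taxon 9 only — synapomorphy for {Taxon 4, Taxon 9}.
III (derived state '1') is shared by all ingroup taxa — unites the whole ingroup.
Most parsimonious ingroup topology: ((Taxon 9,Taxon 4),(Taxon 2,Taxon 3)).
Taxon 9 and Taxon 4 share a more recent common ancestor with each other than either does with Taxon 3, so Taxon 3 is the least closely related of the three.

Taxon 3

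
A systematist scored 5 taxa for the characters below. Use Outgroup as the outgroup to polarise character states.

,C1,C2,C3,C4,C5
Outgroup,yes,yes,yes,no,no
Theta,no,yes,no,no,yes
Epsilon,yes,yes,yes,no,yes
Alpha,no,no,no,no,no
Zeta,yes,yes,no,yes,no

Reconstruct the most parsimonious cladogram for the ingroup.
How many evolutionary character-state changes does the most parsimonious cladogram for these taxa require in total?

Character polarity is set by the outgroup: the derived state is whichever differs from the outgroup's state, so for C1, C2, C3 the derived state is 'no', and for the remaining characters it is 'yes'.
C1 (derived state 'no') is shared by Alpha and Theta — a synapomorphy uniting that clade.
C2: derived state 'no' in Alpha only — an autapomorphy, so it tells us nothing about relationships among taxa.
C3 (derived state 'no') is shared by Alpha, Theta, and Zeta — a synapomorphy uniting that clade.
C4: derived state 'yes' in Zeta only — an autapomorphy, so it tells us nothing about relationships among taxa.
C5 (state 'yes') occurs in Epsilon and Theta but conflicts with the nesting implied by the other characters — most parsimoniously interpreted as homoplasy.
Most parsimonious ingroup topology: (((Theta,Alpha),Zeta),Epsilon).
Changes per character on this tree: C1: 1; C2: 1; C3: 1; C4: 1; C5: 2.
Total = 6.

6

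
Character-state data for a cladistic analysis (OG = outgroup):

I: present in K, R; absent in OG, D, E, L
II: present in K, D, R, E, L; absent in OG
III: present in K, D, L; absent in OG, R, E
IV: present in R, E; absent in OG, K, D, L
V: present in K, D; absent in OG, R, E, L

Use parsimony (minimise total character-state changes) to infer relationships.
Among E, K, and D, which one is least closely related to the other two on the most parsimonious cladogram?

The outgroup has state 'absent' for every character, so 'present' is the derived state throughout.
I groups K and R, which is incompatible with the clades supported by the remaining characters; treating it as convergent (homoplasy) costs fewer steps than any alternative tree.
All ingroup taxa share the derived state 'present' for II; it defines the ingroup but does not resolve relationships within it.
III: derived state 'present' in D, K, and L only — synapomorphy for {D, K, L}.
IV (derived state 'present') is shared by E and R — a synapomorphy uniting that clade.
V: derived state 'present' in D and K only — synapomorphy for {D, K}.
Most parsimonious ingroup topology: (((K,D),L),(R,E)).
K and D share a more recent common ancestor with each other than either does with E, so E is the least closely related of the three.

E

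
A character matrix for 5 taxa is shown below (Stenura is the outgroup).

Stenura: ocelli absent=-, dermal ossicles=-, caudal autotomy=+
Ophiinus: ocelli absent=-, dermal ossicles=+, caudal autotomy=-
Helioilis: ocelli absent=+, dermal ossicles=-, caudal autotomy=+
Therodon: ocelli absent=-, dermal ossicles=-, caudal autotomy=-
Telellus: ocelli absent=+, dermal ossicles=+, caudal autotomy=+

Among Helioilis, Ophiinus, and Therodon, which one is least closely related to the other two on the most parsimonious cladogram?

Character polarity is set by the outgroup: the derived state is whichever differs from the outgroup's state, so for caudal autotomy the derived state is '-', and for the remaining characters it is '+'.
ocelli absent: derived state '+' in Helioilis and Telellus only — synapomorphy for {Helioilis, Telellus}.
dermal ossicles (state '+') occurs in Ophiinus and Telellus but conflicts with the nesting implied by the other characters — most parsimoniously interpreted as homoplasy.
caudal autotomy: derived state '-' in Ophiinus and Therodon only — synapomorphy for {Ophiinus, Therodon}.
Most parsimonious ingroup topology: ((Ophiinus,Therodon),(Helioilis,Telellus)).
Therodon and Ophiinus share a more recent common ancestor with each other than either does with Helioilis, so Helioilis is the least closely related of the three.

Helioilis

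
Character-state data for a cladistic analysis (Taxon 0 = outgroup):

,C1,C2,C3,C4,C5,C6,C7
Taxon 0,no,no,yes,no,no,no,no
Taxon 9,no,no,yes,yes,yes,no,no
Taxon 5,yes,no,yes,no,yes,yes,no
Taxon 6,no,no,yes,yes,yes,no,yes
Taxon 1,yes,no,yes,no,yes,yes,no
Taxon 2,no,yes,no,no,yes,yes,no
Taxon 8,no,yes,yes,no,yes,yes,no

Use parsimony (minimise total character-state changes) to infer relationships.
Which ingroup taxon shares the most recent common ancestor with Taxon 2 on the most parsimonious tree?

Character polarity is set by the outgroup: the derived state is whichever differs from the outgroup's state, so for C3 the derived state is 'no', and for the remaining characters it is 'yes'.
C1: derived state 'yes' in Taxon 1 and Taxon 5 only — synapomorphy for {Taxon 1, Taxon 5}.
C2: derived state 'yes' in Taxon 2 and Taxon 8 only — synapomorphy for {Taxon 2, Taxon 8}.
C3 (derived state 'no') is unique to Taxon 2 (autapomorphy; uninformative for grouping).
Only Taxon 6 and Taxon 9 show the derived state 'yes' for C4, supporting them as a clade.
All ingroup taxa share the derived state 'yes' for C5; it defines the ingroup but does not resolve relationships within it.
C6: derived state 'yes' in Taxon 1, Taxon 2, Taxon 5, and Taxon 8 only — synapomorphy for {Taxon 1, Taxon 2, Taxon 5, Taxon 8}.
C7: derived state 'yes' in Taxon 6 only — an autapomorphy, so it tells us nothing about relationships among taxa.
Most parsimonious ingroup topology: ((Taxon 9,Taxon 6),((Taxon 5,Taxon 1),(Taxon 2,Taxon 8))).
Taxon 2 and Taxon 8 form a cherry on this tree, so they are sister taxa.

Taxon 8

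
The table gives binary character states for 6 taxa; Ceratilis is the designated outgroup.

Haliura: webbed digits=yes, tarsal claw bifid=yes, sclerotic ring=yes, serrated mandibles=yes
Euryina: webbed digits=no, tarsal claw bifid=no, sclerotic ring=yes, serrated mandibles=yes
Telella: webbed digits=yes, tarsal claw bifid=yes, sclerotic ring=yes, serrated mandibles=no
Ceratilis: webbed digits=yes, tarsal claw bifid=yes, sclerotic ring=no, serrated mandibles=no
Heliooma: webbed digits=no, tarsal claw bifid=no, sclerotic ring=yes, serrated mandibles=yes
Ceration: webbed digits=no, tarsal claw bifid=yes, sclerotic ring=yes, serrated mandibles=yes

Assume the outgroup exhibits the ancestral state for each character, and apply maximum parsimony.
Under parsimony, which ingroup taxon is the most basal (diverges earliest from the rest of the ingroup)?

Telella

Character polarity is set by the outgroup: the derived state is whichever differs from the outgroup's state, so for webbed digits, tarsal claw bifid the derived state is 'no', and for the remaining characters it is 'yes'.
webbed digits (derived state 'no') is shared by Ceration, Euryina, and Heliooma — a synapomorphy uniting that clade.
tarsal claw bifid: derived state 'no' in Euryina and Heliooma only — synapomorphy for {Euryina, Heliooma}.
sclerotic ring (derived state 'yes') is shared by all ingroup taxa — unites the whole ingroup.
serrated mandibles: derived state 'yes' in Ceration, Euryina, Haliura, and Heliooma only — synapomorphy for {Ceration, Euryina, Haliura, Heliooma}.
Most parsimonious ingroup topology: ((((Heliooma,Euryina),Ceration),Haliura),Telella).
Telella is sister to the clade containing all other ingroup taxa, so it is the earliest-diverging (most basal) ingroup lineage.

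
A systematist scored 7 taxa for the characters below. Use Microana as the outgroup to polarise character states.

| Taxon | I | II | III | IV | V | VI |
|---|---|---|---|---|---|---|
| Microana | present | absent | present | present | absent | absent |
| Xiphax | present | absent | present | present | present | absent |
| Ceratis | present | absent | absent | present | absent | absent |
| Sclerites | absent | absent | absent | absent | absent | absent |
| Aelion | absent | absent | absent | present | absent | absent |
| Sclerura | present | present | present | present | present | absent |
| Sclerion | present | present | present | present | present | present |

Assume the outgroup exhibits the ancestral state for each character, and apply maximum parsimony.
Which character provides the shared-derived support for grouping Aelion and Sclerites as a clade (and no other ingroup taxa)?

I

Character polarity is set by the outgroup: the derived state is whichever differs from the outgroup's state, so for I, III, IV the derived state is 'absent', and for the remaining characters it is 'present'.
I: derived state 'absent' in Aelion and Sclerites only — synapomorphy for {Aelion, Sclerites}.
II (derived state 'present') is shared by Sclerion and Sclerura — a synapomorphy uniting that clade.
Only Aelion, Ceratis, and Sclerites show the derived state 'absent' for III, supporting them as a clade.
IV: derived state 'absent' in Sclerites only — an autapomorphy, so it tells us nothing about relationships among taxa.
Only Sclerion, Sclerura, and Xiphax show the derived state 'present' for V, supporting them as a clade.
VI: derived state 'present' in Sclerion only — an autapomorphy, so it tells us nothing about relationships among taxa.
Most parsimonious ingroup topology: ((Xiphax,(Sclerura,Sclerion)),(Ceratis,(Sclerites,Aelion))).
The clade {Aelion, Sclerites} is supported by I: its derived state 'absent' occurs in exactly those taxa and in no other taxon (including the outgroup).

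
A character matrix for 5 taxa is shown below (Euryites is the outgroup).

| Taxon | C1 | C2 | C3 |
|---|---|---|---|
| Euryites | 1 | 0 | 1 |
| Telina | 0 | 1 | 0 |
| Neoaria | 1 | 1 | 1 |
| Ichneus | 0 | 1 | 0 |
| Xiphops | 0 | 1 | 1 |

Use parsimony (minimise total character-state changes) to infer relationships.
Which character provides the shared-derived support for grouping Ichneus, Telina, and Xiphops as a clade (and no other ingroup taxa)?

C1

Character polarity is set by the outgroup: the derived state is whichever differs from the outgroup's state, so for C1, C3 the derived state is '0', and for the remaining characters it is '1'.
Only Ichneus, Telina, and Xiphops show the derived state '0' for C1, supporting them as a clade.
C2 (derived state '1') is shared by all ingroup taxa — unites the whole ingroup.
C3: derived state '0' in Ichneus and Telina only — synapomorphy for {Ichneus, Telina}.
Most parsimonious ingroup topology: (((Telina,Ichneus),Xiphops),Neoaria).
The clade {Ichneus, Telina, Xiphops} is supported by C1: its derived state '0' occurs in exactly those taxa and in no other taxon (including the outgroup).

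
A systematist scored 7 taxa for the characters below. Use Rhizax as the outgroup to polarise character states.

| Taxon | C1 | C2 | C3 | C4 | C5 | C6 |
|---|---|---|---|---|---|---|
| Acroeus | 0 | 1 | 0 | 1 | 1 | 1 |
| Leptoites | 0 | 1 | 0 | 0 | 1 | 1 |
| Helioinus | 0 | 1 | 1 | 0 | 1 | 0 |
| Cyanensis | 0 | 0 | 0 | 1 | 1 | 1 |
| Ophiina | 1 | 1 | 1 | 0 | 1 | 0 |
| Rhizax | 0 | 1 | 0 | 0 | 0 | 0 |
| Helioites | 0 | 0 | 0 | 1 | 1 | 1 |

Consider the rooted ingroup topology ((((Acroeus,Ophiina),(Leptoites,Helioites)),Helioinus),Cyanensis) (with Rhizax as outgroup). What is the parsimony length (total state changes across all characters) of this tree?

12

Map each character onto ((((Acroeus,Ophiina),(Leptoites,Helioites)),Helioinus),Cyanensis) (rooted by Rhizax) and count the minimum state changes it requires (Fitch parsimony):
C1: 1; C2: 2; C3: 2; C4: 3; C5: 1; C6: 3.
Total tree length = 12.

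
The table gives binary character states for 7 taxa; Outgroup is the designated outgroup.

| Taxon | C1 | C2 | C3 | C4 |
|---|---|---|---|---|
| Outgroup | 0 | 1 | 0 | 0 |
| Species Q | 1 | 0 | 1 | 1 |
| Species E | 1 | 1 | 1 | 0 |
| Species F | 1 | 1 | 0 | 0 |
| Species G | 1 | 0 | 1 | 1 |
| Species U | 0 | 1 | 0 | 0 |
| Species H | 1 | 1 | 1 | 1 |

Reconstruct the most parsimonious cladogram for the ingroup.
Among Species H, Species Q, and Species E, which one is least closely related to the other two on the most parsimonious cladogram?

Species E

Character polarity is set by the outgroup: the derived state is whichever differs from the outgroup's state, so for C2 the derived state is '0', and for the remaining characters it is '1'.
C1 (derived state '1') is shared by Species E, Species F, Species G, Species H, and Species Q — a synapomorphy uniting that clade.
C2: derived state '0' in Species G and Species Q only — synapomorphy for {Species G, Species Q}.
Only Species E, Species G, Species H, and Species Q show the derived state '1' for C3, supporting them as a clade.
Only Species G, Species H, and Species Q show the derived state '1' for C4, supporting them as a clade.
Most parsimonious ingroup topology: (((((Species Q,Species G),Species H),Species E),Species F),Species U).
Species H and Species Q share a more recent common ancestor with each other than either does with Species E, so Species E is the least closely related of the three.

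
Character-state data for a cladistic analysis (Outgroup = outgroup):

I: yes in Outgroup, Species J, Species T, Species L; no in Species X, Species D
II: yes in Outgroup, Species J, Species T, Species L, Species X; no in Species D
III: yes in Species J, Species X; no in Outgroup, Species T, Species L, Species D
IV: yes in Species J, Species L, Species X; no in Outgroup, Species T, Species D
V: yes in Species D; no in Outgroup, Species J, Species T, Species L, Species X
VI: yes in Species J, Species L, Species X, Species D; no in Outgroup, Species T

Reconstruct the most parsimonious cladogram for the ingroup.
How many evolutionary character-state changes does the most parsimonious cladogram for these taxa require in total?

Character polarity is set by the outgroup: the derived state is whichever differs from the outgroup's state, so for I, II the derived state is 'no', and for the remaining characters it is 'yes'.
I groups Species D and Species X, which is incompatible with the clades supported by the remaining characters; treating it as convergent (homoplasy) costs fewer steps than any alternative tree.
II: derived state 'no' in Species D only — an autapomorphy, so it tells us nothing about relationships among taxa.
III: derived state 'yes' in Species J and Species X only — synapomorphy for {Species J, Species X}.
IV: derived state 'yes' in Species J, Species L, and Species X only — synapomorphy for {Species J, Species L, Species X}.
V: derived state 'yes' in Species D only — an autapomorphy, so it tells us nothing about relationships among taxa.
Only Species D, Species J, Species L, and Species X show the derived state 'yes' for VI, supporting them as a clade.
Most parsimonious ingroup topology: ((((Species J,Species X),Species L),Species D),Species T).
Changes per character on this tree: I: 2; II: 1; III: 1; IV: 1; V: 1; VI: 1.
Total = 7.

7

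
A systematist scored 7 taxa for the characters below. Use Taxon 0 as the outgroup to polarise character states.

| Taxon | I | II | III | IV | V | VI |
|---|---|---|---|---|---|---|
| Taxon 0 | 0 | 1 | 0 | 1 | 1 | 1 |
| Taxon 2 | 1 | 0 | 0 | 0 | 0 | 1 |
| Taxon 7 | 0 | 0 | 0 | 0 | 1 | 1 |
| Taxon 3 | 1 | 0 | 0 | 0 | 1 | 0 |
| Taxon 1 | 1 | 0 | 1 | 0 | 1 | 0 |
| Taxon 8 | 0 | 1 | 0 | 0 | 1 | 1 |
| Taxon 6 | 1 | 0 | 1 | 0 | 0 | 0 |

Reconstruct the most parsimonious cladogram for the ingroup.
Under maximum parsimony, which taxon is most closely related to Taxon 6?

Taxon 1

Character polarity is set by the outgroup: the derived state is whichever differs from the outgroup's state, so for II, IV, V, VI the derived state is '0', and for the remaining characters it is '1'.
I (derived state '1') is shared by Taxon 1, Taxon 2, Taxon 3, and Taxon 6 — a synapomorphy uniting that clade.
II (derived state '0') is shared by Taxon 1, Taxon 2, Taxon 3, Taxon 6, and Taxon 7 — a synapomorphy uniting that clade.
Only Taxon 1 and Taxon 6 show the derived state '1' for III, supporting them as a clade.
IV (derived state '0') is shared by all ingroup taxa — unites the whole ingroup.
V groups Taxon 2 and Taxon 6, which is incompatible with the clades supported by the remaining characters; treating it as convergent (homoplasy) costs fewer steps than any alternative tree.
VI (derived state '0') is shared by Taxon 1, Taxon 3, and Taxon 6 — a synapomorphy uniting that clade.
Most parsimonious ingroup topology: (((Taxon 2,(Taxon 3,(Taxon 1,Taxon 6))),Taxon 7),Taxon 8).
Taxon 6 and Taxon 1 form a cherry on this tree, so they are sister taxa.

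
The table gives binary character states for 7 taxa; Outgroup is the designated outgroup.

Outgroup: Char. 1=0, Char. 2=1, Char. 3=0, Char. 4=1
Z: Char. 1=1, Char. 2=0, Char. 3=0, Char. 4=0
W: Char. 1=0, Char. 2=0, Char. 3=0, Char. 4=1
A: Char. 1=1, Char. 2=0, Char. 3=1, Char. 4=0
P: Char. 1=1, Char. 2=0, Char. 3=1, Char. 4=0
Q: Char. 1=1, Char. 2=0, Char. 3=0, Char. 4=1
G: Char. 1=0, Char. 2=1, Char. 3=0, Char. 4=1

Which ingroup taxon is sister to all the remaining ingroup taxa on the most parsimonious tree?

G

Character polarity is set by the outgroup: the derived state is whichever differs from the outgroup's state, so for Char. 2, Char. 4 the derived state is '0', and for the remaining characters it is '1'.
Char. 1 (derived state '1') is shared by A, P, Q, and Z — a synapomorphy uniting that clade.
Char. 2: derived state '0' in A, P, Q, W, and Z only — synapomorphy for {A, P, Q, W, Z}.
Char. 3: derived state '1' in A and P only — synapomorphy for {A, P}.
Char. 4: derived state '0' in A, P, and Z only — synapomorphy for {A, P, Z}.
Most parsimonious ingroup topology: ((((Z,(A,P)),Q),W),G).
G is sister to the clade containing all other ingroup taxa, so it is the earliest-diverging (most basal) ingroup lineage.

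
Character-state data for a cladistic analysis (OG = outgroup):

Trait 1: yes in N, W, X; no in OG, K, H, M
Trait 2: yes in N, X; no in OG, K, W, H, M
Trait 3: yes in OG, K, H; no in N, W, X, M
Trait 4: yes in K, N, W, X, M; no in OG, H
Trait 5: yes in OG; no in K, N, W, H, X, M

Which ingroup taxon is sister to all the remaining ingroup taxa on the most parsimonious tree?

Character polarity is set by the outgroup: the derived state is whichever differs from the outgroup's state, so for Trait 3, Trait 5 the derived state is 'no', and for the remaining characters it is 'yes'.
Trait 1 (derived state 'yes') is shared by N, W, and X — a synapomorphy uniting that clade.
Trait 2 (derived state 'yes') is shared by N and X — a synapomorphy uniting that clade.
Trait 3 (derived state 'no') is shared by M, N, W, and X — a synapomorphy uniting that clade.
Trait 4 (derived state 'yes') is shared by K, M, N, W, and X — a synapomorphy uniting that clade.
Trait 5 (derived state 'no') is shared by all ingroup taxa — unites the whole ingroup.
Most parsimonious ingroup topology: ((K,(((N,X),W),M)),H).
H is sister to the clade containing all other ingroup taxa, so it is the earliest-diverging (most basal) ingroup lineage.

H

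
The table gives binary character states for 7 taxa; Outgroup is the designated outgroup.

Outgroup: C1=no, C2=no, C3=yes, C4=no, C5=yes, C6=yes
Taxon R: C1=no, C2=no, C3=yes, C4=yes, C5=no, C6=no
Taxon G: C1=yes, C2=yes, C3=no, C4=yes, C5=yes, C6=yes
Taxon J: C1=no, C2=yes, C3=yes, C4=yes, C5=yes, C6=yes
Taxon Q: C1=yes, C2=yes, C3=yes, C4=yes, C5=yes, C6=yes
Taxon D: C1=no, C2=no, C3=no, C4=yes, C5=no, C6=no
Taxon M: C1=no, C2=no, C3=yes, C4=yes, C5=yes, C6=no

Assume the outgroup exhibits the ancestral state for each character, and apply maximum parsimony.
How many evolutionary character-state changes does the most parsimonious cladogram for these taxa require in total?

7

Character polarity is set by the outgroup: the derived state is whichever differs from the outgroup's state, so for C3, C5, C6 the derived state is 'no', and for the remaining characters it is 'yes'.
C1 (derived state 'yes') is shared by Taxon G and Taxon Q — a synapomorphy uniting that clade.
C2: derived state 'yes' in Taxon G, Taxon J, and Taxon Q only — synapomorphy for {Taxon G, Taxon J, Taxon Q}.
C3 groups Taxon D and Taxon G, which is incompatible with the clades supported by the remaining characters; treating it as convergent (homoplasy) costs fewer steps than any alternative tree.
All ingroup taxa share the derived state 'yes' for C4; it defines the ingroup but does not resolve relationships within it.
C5: derived state 'no' in Taxon D and Taxon R only — synapomorphy for {Taxon D, Taxon R}.
Only Taxon D, Taxon M, and Taxon R show the derived state 'no' for C6, supporting them as a clade.
Most parsimonious ingroup topology: (((Taxon G,Taxon Q),Taxon J),((Taxon R,Taxon D),Taxon M)).
Changes per character on this tree: C1: 1; C2: 1; C3: 2; C4: 1; C5: 1; C6: 1.
Total = 7.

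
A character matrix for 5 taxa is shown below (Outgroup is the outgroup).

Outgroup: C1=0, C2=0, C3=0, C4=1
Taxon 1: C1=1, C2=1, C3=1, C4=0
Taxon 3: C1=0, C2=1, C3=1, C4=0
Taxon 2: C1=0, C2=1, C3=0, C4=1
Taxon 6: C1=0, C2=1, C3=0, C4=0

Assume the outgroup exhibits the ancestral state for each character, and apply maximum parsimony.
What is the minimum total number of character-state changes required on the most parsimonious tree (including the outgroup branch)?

Character polarity is set by the outgroup: the derived state is whichever differs from the outgroup's state, so for C4 the derived state is '0', and for the remaining characters it is '1'.
C1: derived state '1' in Taxon 1 only — an autapomorphy, so it tells us nothing about relationships among taxa.
C2 (derived state '1') is shared by all ingroup taxa — unites the whole ingroup.
C3: derived state '1' in Taxon 1 and Taxon 3 only — synapomorphy for {Taxon 1, Taxon 3}.
C4: derived state '0' in Taxon 1, Taxon 3, and Taxon 6 only — synapomorphy for {Taxon 1, Taxon 3, Taxon 6}.
Most parsimonious ingroup topology: (((Taxon 1,Taxon 3),Taxon 6),Taxon 2).
Changes per character on this tree: C1: 1; C2: 1; C3: 1; C4: 1.
Total = 4.

4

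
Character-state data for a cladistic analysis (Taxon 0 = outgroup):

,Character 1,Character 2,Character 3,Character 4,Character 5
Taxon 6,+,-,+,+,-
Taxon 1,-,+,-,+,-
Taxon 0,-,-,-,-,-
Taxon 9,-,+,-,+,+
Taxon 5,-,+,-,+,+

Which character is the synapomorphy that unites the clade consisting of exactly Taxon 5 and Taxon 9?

The outgroup has state '-' for every character, so '+' is the derived state throughout.
Character 1 (derived state '+') is unique to Taxon 6 (autapomorphy; uninformative for grouping).
Character 2 (derived state '+') is shared by Taxon 1, Taxon 5, and Taxon 9 — a synapomorphy uniting that clade.
Character 3 (derived state '+') is unique to Taxon 6 (autapomorphy; uninformative for grouping).
Character 4 (derived state '+') is shared by all ingroup taxa — unites the whole ingroup.
Character 5: derived state '+' in Taxon 5 and Taxon 9 only — synapomorphy for {Taxon 5, Taxon 9}.
Most parsimonious ingroup topology: (Taxon 6,((Taxon 9,Taxon 5),Taxon 1)).
The clade {Taxon 5, Taxon 9} is supported by Character 5: its derived state '+' occurs in exactly those taxa and in no other taxon (including the outgroup).

Character 5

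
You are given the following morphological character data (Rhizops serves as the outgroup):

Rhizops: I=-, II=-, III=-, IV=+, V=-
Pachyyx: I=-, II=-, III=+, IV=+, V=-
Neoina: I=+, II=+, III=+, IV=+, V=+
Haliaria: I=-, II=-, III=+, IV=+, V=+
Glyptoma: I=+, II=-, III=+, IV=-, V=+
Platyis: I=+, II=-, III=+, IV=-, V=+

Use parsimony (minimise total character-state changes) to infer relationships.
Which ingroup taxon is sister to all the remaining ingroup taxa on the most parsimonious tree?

Character polarity is set by the outgroup: the derived state is whichever differs from the outgroup's state, so for IV the derived state is '-', and for the remaining characters it is '+'.
I (derived state '+') is shared by Glyptoma, Neoina, and Platyis — a synapomorphy uniting that clade.
II (derived state '+') is unique to Neoina (autapomorphy; uninformative for grouping).
All ingroup taxa share the derived state '+' for III; it defines the ingroup but does not resolve relationships within it.
Only Glyptoma and Platyis show the derived state '-' for IV, supporting them as a clade.
V (derived state '+') is shared by Glyptoma, Haliaria, Neoina, and Platyis — a synapomorphy uniting that clade.
Most parsimonious ingroup topology: (Pachyyx,((Neoina,(Glyptoma,Platyis)),Haliaria)).
Pachyyx is sister to the clade containing all other ingroup taxa, so it is the earliest-diverging (most basal) ingroup lineage.

Pachyyx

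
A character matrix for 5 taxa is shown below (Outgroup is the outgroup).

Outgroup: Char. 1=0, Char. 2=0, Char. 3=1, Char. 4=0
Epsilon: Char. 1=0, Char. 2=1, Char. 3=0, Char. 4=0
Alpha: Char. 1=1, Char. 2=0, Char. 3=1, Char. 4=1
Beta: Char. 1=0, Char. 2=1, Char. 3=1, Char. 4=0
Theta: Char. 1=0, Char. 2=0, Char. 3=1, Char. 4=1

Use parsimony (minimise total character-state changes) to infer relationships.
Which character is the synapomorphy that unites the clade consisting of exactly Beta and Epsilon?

Char. 2

Character polarity is set by the outgroup: the derived state is whichever differs from the outgroup's state, so for Char. 3 the derived state is '0', and for the remaining characters it is '1'.
Char. 1 (derived state '1') is unique to Alpha (autapomorphy; uninformative for grouping).
Char. 2 (derived state '1') is shared by Beta and Epsilon — a synapomorphy uniting that clade.
Char. 3: derived state '0' in Epsilon only — an autapomorphy, so it tells us nothing about relationships among taxa.
Only Alpha and Theta show the derived state '1' for Char. 4, supporting them as a clade.
Most parsimonious ingroup topology: ((Epsilon,Beta),(Alpha,Theta)).
The clade {Beta, Epsilon} is supported by Char. 2: its derived state '1' occurs in exactly those taxa and in no other taxon (including the outgroup).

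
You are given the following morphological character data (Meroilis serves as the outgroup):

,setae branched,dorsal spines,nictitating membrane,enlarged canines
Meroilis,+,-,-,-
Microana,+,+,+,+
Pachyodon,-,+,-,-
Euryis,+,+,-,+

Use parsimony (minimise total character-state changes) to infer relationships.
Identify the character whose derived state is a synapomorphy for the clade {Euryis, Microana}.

Character polarity is set by the outgroup: the derived state is whichever differs from the outgroup's state, so for setae branched the derived state is '-', and for the remaining characters it is '+'.
setae branched: derived state '-' in Pachyodon only — an autapomorphy, so it tells us nothing about relationships among taxa.
dorsal spines (derived state '+') is shared by all ingroup taxa — unites the whole ingroup.
nictitating membrane (derived state '+') is unique to Microana (autapomorphy; uninformative for grouping).
enlarged canines (derived state '+') is shared by Euryis and Microana — a synapomorphy uniting that clade.
Most parsimonious ingroup topology: ((Microana,Euryis),Pachyodon).
The clade {Euryis, Microana} is supported by enlarged canines: its derived state '+' occurs in exactly those taxa and in no other taxon (including the outgroup).

enlarged canines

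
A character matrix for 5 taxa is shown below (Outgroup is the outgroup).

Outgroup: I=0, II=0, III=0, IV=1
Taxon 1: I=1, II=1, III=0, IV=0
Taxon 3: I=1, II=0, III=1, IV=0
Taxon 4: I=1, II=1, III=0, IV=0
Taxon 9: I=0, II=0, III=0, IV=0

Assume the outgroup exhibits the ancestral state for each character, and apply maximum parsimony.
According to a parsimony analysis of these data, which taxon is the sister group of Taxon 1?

Character polarity is set by the outgroup: the derived state is whichever differs from the outgroup's state, so for IV the derived state is '0', and for the remaining characters it is '1'.
Only Taxon 1, Taxon 3, and Taxon 4 show the derived state '1' for I, supporting them as a clade.
II (derived state '1') is shared by Taxon 1 and Taxon 4 — a synapomorphy uniting that clade.
III (derived state '1') is unique to Taxon 3 (autapomorphy; uninformative for grouping).
IV (derived state '0') is shared by all ingroup taxa — unites the whole ingroup.
Most parsimonious ingroup topology: (((Taxon 1,Taxon 4),Taxon 3),Taxon 9).
Taxon 1 and Taxon 4 form a cherry on this tree, so they are sister taxa.

Taxon 4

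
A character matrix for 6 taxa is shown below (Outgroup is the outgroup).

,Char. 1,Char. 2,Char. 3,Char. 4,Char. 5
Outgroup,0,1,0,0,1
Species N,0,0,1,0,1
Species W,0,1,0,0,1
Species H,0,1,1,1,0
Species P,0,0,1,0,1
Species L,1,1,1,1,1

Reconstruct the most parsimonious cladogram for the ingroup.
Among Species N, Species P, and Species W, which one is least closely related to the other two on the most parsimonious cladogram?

Character polarity is set by the outgroup: the derived state is whichever differs from the outgroup's state, so for Char. 2, Char. 5 the derived state is '0', and for the remaining characters it is '1'.
Char. 1 (derived state '1') is unique to Species L (autapomorphy; uninformative for grouping).
Char. 2: derived state '0' in Species N and Species P only — synapomorphy for {Species N, Species P}.
Char. 3: derived state '1' in Species H, Species L, Species N, and Species P only — synapomorphy for {Species H, Species L, Species N, Species P}.
Char. 4 (derived state '1') is shared by Species H and Species L — a synapomorphy uniting that clade.
Char. 5 (derived state '0') is unique to Species H (autapomorphy; uninformative for grouping).
Most parsimonious ingroup topology: (((Species N,Species P),(Species H,Species L)),Species W).
Species N and Species P share a more recent common ancestor with each other than either does with Species W, so Species W is the least closely related of the three.

Species W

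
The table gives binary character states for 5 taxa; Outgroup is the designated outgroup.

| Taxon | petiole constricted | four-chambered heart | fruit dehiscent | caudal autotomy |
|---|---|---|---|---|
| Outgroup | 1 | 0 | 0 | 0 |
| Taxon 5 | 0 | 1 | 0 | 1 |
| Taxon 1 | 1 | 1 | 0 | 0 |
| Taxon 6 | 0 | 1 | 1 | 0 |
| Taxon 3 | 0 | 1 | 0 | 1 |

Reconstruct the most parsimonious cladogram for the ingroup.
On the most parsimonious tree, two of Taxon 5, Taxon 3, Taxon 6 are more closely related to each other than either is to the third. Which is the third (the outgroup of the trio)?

Character polarity is set by the outgroup: the derived state is whichever differs from the outgroup's state, so for petiole constricted the derived state is '0', and for the remaining characters it is '1'.
petiole constricted (derived state '0') is shared by Taxon 3, Taxon 5, and Taxon 6 — a synapomorphy uniting that clade.
four-chambered heart (derived state '1') is shared by all ingroup taxa — unites the whole ingroup.
fruit dehiscent: derived state '1' in Taxon 6 only — an autapomorphy, so it tells us nothing about relationships among taxa.
caudal autotomy: derived state '1' in Taxon 3 and Taxon 5 only — synapomorphy for {Taxon 3, Taxon 5}.
Most parsimonious ingroup topology: (((Taxon 5,Taxon 3),Taxon 6),Taxon 1).
Taxon 5 and Taxon 3 share a more recent common ancestor with each other than either does with Taxon 6, so Taxon 6 is the least closely related of the three.

Taxon 6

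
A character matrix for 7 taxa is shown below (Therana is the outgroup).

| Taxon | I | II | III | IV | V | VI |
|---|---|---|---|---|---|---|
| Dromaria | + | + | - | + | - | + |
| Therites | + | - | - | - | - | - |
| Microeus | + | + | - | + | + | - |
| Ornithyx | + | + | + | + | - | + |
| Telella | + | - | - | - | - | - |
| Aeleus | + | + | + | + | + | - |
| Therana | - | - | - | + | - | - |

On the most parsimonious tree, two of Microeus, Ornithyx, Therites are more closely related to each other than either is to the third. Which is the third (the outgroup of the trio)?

Therites

Character polarity is set by the outgroup: the derived state is whichever differs from the outgroup's state, so for IV the derived state is '-', and for the remaining characters it is '+'.
All ingroup taxa share the derived state '+' for I; it defines the ingroup but does not resolve relationships within it.
Only Aeleus, Dromaria, Microeus, and Ornithyx show the derived state '+' for II, supporting them as a clade.
III groups Aeleus and Ornithyx, which is incompatible with the clades supported by the remaining characters; treating it as convergent (homoplasy) costs fewer steps than any alternative tree.
Only Telella and Therites show the derived state '-' for IV, supporting them as a clade.
V (derived state '+') is shared by Aeleus and Microeus — a synapomorphy uniting that clade.
VI: derived state '+' in Dromaria and Ornithyx only — synapomorphy for {Dromaria, Ornithyx}.
Most parsimonious ingroup topology: ((Telella,Therites),((Microeus,Aeleus),(Ornithyx,Dromaria))).
Microeus and Ornithyx share a more recent common ancestor with each other than either does with Therites, so Therites is the least closely related of the three.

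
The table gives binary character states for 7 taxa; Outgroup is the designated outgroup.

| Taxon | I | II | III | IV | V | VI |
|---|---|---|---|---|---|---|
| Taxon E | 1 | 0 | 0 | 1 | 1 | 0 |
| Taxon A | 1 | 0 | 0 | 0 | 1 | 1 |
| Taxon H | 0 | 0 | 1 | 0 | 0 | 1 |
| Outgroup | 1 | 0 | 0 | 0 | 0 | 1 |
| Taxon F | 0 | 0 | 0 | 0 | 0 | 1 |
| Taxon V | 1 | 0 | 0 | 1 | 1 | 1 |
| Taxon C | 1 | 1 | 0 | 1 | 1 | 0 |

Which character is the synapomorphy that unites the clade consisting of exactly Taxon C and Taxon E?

Character polarity is set by the outgroup: the derived state is whichever differs from the outgroup's state, so for I, VI the derived state is '0', and for the remaining characters it is '1'.
Only Taxon F and Taxon H show the derived state '0' for I, supporting them as a clade.
II (derived state '1') is unique to Taxon C (autapomorphy; uninformative for grouping).
III (derived state '1') is unique to Taxon H (autapomorphy; uninformative for grouping).
IV: derived state '1' in Taxon C, Taxon E, and Taxon V only — synapomorphy for {Taxon C, Taxon E, Taxon V}.
V (derived state '1') is shared by Taxon A, Taxon C, Taxon E, and Taxon V — a synapomorphy uniting that clade.
Only Taxon C and Taxon E show the derived state '0' for VI, supporting them as a clade.
Most parsimonious ingroup topology: ((Taxon H,Taxon F),(((Taxon E,Taxon C),Taxon V),Taxon A)).
The clade {Taxon C, Taxon E} is supported by VI: its derived state '0' occurs in exactly those taxa and in no other taxon (including the outgroup).

VI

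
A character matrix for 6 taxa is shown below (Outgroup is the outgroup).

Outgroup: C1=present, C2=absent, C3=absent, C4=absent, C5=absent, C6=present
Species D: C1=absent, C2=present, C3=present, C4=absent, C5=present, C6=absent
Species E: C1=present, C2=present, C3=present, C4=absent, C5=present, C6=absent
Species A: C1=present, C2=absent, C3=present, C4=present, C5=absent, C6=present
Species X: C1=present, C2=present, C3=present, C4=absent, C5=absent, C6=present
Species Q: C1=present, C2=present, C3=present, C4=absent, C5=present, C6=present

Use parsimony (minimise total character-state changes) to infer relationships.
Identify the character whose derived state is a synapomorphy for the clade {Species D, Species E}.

C6

Character polarity is set by the outgroup: the derived state is whichever differs from the outgroup's state, so for C1, C6 the derived state is 'absent', and for the remaining characters it is 'present'.
C1: derived state 'absent' in Species D only — an autapomorphy, so it tells us nothing about relationships among taxa.
C2 (derived state 'present') is shared by Species D, Species E, Species Q, and Species X — a synapomorphy uniting that clade.
All ingroup taxa share the derived state 'present' for C3; it defines the ingroup but does not resolve relationships within it.
C4: derived state 'present' in Species A only — an autapomorphy, so it tells us nothing about relationships among taxa.
Only Species D, Species E, and Species Q show the derived state 'present' for C5, supporting them as a clade.
C6 (derived state 'absent') is shared by Species D and Species E — a synapomorphy uniting that clade.
Most parsimonious ingroup topology: ((((Species D,Species E),Species Q),Species X),Species A).
The clade {Species D, Species E} is supported by C6: its derived state 'absent' occurs in exactly those taxa and in no other taxon (including the outgroup).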